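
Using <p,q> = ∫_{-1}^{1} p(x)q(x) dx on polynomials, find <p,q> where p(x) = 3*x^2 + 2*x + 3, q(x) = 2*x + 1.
<p,q> = 32/3

Expand the product: p(x)·q(x) = 6*x^3 + 7*x^2 + 8*x + 3.
∫_{-1}^{1} of each monomial x^k gives [2/(k+1) if k even, 0 if k odd]. Integrating term-by-term (or equivalently evaluating the antiderivative F(x) = 3*x^4/2 + 7*x^3/3 + 4*x^2 + 3*x at the endpoints):
  F(1) − F(−1) = 65/6 − (1/6) = 32/3.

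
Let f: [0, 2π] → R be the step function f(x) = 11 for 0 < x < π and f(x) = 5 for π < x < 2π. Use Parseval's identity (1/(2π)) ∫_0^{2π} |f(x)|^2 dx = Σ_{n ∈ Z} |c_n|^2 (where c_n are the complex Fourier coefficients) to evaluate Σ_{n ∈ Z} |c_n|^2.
Σ |c_n|^2 = 73

Parseval equates the L^2 energy of f (normalised by 1/(2π)) with the ℓ^2 sum of its Fourier coefficients: (1/(2π)) ∫_0^{2π} |f|^2 = Σ |c_n|^2.
Compute the left side: (1/(2π)) [∫_0^π 11^2 dx + ∫_π^{2π} 5^2 dx] = (1/(2π)) · (121π + 25π) = (121 + 25)/2 = 73.
So Σ_{n ∈ Z} |c_n|^2 = 73.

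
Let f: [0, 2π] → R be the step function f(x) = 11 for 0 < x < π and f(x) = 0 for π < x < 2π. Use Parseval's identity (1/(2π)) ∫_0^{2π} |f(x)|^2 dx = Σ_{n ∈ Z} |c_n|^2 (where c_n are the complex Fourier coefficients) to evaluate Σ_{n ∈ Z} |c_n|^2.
Σ |c_n|^2 = 121/2

Parseval equates the L^2 energy of f (normalised by 1/(2π)) with the ℓ^2 sum of its Fourier coefficients: (1/(2π)) ∫_0^{2π} |f|^2 = Σ |c_n|^2.
Compute the left side: (1/(2π)) [∫_0^π 11^2 dx + ∫_π^{2π} 0^2 dx] = (1/(2π)) · (121π + 0π) = (121 + 0)/2 = 121/2.
So Σ_{n ∈ Z} |c_n|^2 = 121/2.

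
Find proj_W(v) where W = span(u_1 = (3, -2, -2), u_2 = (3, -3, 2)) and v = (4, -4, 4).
proj_W(v) = (972/253, -1060/253, 1000/253)

Set up U = [u_1 | ... | u_2] ∈ R^(3×2). The projector onto W = col(U) is P = U (U^T U)^(-1) U^T.
Compute U^T U =
  [17, 11]
  [11, 22],
and U^T v = (12, 32).
Solve U^T U · c = U^T v for the coefficients: c = (-8/23, 412/253). The projection is proj_W(v) = U c.
Check: (v - proj_W(v)) · u_1 = 0  (should be 0).
Check: (v - proj_W(v)) · u_2 = 0  (should be 0).
Result: proj_W(v) = (972/253, -1060/253, 1000/253).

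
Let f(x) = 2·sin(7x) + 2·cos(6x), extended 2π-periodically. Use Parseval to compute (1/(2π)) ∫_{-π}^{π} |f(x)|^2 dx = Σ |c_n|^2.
Σ |c_n|^2 = 4

Expand |f|^2 and use orthogonality of {sin(nx), cos(mx)} on [-π, π]:
  ∫_{-π}^{π} sin(nx)^2 dx = π, ∫ cos(mx)^2 dx = π, and cross terms integrate to 0.
So ∫_{-π}^{π} f(x)^2 dx = 2^2 · π + 2^2 · π = (4 + 4)π.
Divide by 2π: (4 + 4)/2 = 4.
By Parseval, this equals Σ |c_n|^2.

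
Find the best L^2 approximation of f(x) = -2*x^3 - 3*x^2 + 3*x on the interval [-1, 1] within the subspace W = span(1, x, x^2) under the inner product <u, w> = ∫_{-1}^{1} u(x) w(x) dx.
g(x) = -3*x^2 + 9*x/5

The best approximation g ∈ W is the orthogonal projection of f onto W. Writing g = a_0 + a_1 x + a_2 x^2, the coefficients solve the normal equations G · a = b where
  G_{ij} = <φ_i, φ_j> and b_i = <f, φ_i>, with φ_0 = 1, φ_1 = x, φ_2 = x^2.
G =
  [2, 0, 2/3]
  [0, 2/3, 0]
  [2/3, 0, 2/5],
b = (-2, 6/5, -6/5).
Solving gives a_0 = 0, a_1 = 9/5, a_2 = -3, so
  g(x) = -3*x^2 + 9*x/5.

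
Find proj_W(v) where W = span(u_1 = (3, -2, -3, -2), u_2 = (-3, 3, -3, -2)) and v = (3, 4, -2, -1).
proj_W(v) = (-9/802, 155/401, -1815/802, -605/401)

Set up U = [u_1 | ... | u_2] ∈ R^(4×2). The projector onto W = col(U) is P = U (U^T U)^(-1) U^T.
Compute U^T U =
  [26, -2]
  [-2, 31],
and U^T v = (9, 11).
Solve U^T U · c = U^T v for the coefficients: c = (301/802, 152/401). The projection is proj_W(v) = U c.
Check: (v - proj_W(v)) · u_1 = 0  (should be 0).
Check: (v - proj_W(v)) · u_2 = 0  (should be 0).
Result: proj_W(v) = (-9/802, 155/401, -1815/802, -605/401).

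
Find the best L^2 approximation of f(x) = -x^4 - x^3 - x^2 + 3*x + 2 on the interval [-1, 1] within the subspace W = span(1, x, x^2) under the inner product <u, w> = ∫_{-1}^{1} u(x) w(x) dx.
g(x) = -13*x^2/7 + 12*x/5 + 73/35

The best approximation g ∈ W is the orthogonal projection of f onto W. Writing g = a_0 + a_1 x + a_2 x^2, the coefficients solve the normal equations G · a = b where
  G_{ij} = <φ_i, φ_j> and b_i = <f, φ_i>, with φ_0 = 1, φ_1 = x, φ_2 = x^2.
G =
  [2, 0, 2/3]
  [0, 2/3, 0]
  [2/3, 0, 2/5],
b = (44/15, 8/5, 68/105).
Solving gives a_0 = 73/35, a_1 = 12/5, a_2 = -13/7, so
  g(x) = -13*x^2/7 + 12*x/5 + 73/35.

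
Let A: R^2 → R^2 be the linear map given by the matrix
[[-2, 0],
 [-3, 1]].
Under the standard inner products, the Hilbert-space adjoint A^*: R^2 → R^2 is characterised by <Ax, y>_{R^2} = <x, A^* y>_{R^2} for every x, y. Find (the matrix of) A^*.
A^* = A^T =
[[-2, -3],
 [0, 1]]

For real matrices with standard dot products, the defining identity <Ax, y> = <x, A^* y> gives (Ax)^T y = x^T (A^*) y, i.e. x^T A^T y = x^T (A^*) y. Since this holds for all x, y, we must have A^* = A^T. Therefore
A^* =
[[-2, -3],
 [0, 1]].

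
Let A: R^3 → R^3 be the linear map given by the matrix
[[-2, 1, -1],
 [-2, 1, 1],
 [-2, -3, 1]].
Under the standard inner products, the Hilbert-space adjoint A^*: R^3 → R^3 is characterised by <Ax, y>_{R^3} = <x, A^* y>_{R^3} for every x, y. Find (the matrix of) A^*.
A^* = A^T =
[[-2, -2, -2],
 [1, 1, -3],
 [-1, 1, 1]]

For real matrices with standard dot products, the defining identity <Ax, y> = <x, A^* y> gives (Ax)^T y = x^T (A^*) y, i.e. x^T A^T y = x^T (A^*) y. Since this holds for all x, y, we must have A^* = A^T. Therefore
A^* =
[[-2, -2, -2],
 [1, 1, -3],
 [-1, 1, 1]].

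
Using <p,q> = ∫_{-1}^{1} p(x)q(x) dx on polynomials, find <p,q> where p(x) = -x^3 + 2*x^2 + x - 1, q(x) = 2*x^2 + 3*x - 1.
<p,q> = 26/15

Expand the product: p(x)·q(x) = -2*x^5 + x^4 + 9*x^3 - x^2 - 4*x + 1.
∫_{-1}^{1} of each monomial x^k gives [2/(k+1) if k even, 0 if k odd]. Integrating term-by-term (or equivalently evaluating the antiderivative F(x) = -x^6/3 + x^5/5 + 9*x^4/4 - x^3/3 - 2*x^2 + x at the endpoints):
  F(1) − F(−1) = 47/60 − (-19/20) = 26/15.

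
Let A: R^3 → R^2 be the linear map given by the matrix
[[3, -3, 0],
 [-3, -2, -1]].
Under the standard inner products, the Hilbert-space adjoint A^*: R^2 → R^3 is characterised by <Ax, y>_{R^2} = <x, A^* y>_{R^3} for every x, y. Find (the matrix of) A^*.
A^* = A^T =
[[3, -3],
 [-3, -2],
 [0, -1]]

For real matrices with standard dot products, the defining identity <Ax, y> = <x, A^* y> gives (Ax)^T y = x^T (A^*) y, i.e. x^T A^T y = x^T (A^*) y. Since this holds for all x, y, we must have A^* = A^T. Therefore
A^* =
[[3, -3],
 [-3, -2],
 [0, -1]].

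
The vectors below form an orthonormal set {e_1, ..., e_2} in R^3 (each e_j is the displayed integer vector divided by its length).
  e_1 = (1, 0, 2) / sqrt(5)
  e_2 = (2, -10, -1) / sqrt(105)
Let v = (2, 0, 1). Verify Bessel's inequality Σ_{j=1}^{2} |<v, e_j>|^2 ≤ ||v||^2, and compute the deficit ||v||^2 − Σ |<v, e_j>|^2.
Σ |<v, e_j>|^2 = 23/7; ||v||^2 = 5; deficit = 12/7

Write each e_j = u_j / sqrt(<u_j, u_j>) where u_j is the displayed integer vector. Then <v, e_j> = <v, u_j> / sqrt(<u_j, u_j>), so |<v, e_j>|^2 = <v, u_j>^2 / <u_j, u_j>.
Coefficients: <v, e_1> = 4/sqrt(5), <v, e_2> = 3/sqrt(105).
Square and sum: Σ |<v, e_j>|^2 = 23/7.
Compute ||v||^2 = v·v = 5.
Deficit = 5 − 23/7 = 12/7 ≥ 0, confirming Bessel's inequality. (The deficit equals ||v − Σ <v,e_j> e_j||^2, the squared distance from v to span{e_j}.)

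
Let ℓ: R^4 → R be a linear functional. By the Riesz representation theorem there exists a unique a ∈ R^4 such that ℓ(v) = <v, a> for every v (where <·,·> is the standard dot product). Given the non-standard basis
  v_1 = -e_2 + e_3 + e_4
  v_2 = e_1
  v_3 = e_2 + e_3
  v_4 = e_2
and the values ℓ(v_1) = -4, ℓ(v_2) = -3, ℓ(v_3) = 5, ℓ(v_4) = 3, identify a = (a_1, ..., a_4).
a = (-3, 3, 2, -3)

Write a = (a_1, ..., a_4) in the standard basis. For each basis vector v_i, ℓ(v_i) = <v_i, a> is a linear equation in the a_j's. Collect the n equations into a matrix system V a = ℓ, where row i of V is v_i (expressed in the standard basis). Since V is invertible (lower-triangular with 1s on the diagonal, up to permutation), solve by back-substitution:
  V =
[[0, -1, 1, 1],
 [1, 0, 0, 0],
 [0, 1, 1, 0],
 [0, 1, 0, 0]]
  V a = (-4, -3, 5, 3)
Solving gives a = (-3, 3, 2, -3).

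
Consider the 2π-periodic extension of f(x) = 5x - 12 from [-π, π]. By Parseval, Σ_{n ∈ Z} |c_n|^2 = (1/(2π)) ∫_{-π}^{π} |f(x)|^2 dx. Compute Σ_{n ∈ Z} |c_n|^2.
Σ |c_n|^2 = 25π^2/3 + 144

Expand and integrate term by term over [-π, π]:
  ∫ (5x)^2 dx = 25·(2π^3/3); ∫ 2·5·(-12)·x dx = 0 (odd integrand); ∫ (-12)^2 dx = 144·2π.
So (1/(2π)) ∫_{-π}^{π} (5x - 12)^2 dx = 25π^2/3 + 144 = 25π^2/3 + 144.
Parseval ⇒ Σ |c_n|^2 = 25π^2/3 + 144.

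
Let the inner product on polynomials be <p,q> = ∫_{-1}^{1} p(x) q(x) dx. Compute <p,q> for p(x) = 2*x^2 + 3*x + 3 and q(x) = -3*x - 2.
<p,q> = -62/3

Expand the product: p(x)·q(x) = -6*x^3 - 13*x^2 - 15*x - 6.
∫_{-1}^{1} of each monomial x^k gives [2/(k+1) if k even, 0 if k odd]. Integrating term-by-term (or equivalently evaluating the antiderivative F(x) = -3*x^4/2 - 13*x^3/3 - 15*x^2/2 - 6*x at the endpoints):
  F(1) − F(−1) = -58/3 − (4/3) = -62/3.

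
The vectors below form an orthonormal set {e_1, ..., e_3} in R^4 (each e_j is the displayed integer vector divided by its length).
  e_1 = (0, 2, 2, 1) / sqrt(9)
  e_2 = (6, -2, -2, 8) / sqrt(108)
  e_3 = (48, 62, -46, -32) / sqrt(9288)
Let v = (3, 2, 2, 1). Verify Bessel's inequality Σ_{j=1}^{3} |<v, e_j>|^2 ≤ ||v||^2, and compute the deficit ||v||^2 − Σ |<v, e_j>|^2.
Σ |<v, e_j>|^2 = 612/43; ||v||^2 = 18; deficit = 162/43

Write each e_j = u_j / sqrt(<u_j, u_j>) where u_j is the displayed integer vector. Then <v, e_j> = <v, u_j> / sqrt(<u_j, u_j>), so |<v, e_j>|^2 = <v, u_j>^2 / <u_j, u_j>.
Coefficients: <v, e_1> = 9/sqrt(9), <v, e_2> = 18/sqrt(108), <v, e_3> = 144/sqrt(9288).
Square and sum: Σ |<v, e_j>|^2 = 612/43.
Compute ||v||^2 = v·v = 18.
Deficit = 18 − 612/43 = 162/43 ≥ 0, confirming Bessel's inequality. (The deficit equals ||v − Σ <v,e_j> e_j||^2, the squared distance from v to span{e_j}.)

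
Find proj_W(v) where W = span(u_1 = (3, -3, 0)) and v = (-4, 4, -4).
proj_W(v) = (-4, 4, 0)

Set up U = [u_1 | ... | u_1] ∈ R^(3×1). The projector onto W = col(U) is P = U (U^T U)^(-1) U^T.
Compute U^T U =
  [18],
and U^T v = (-24).
Solve U^T U · c = U^T v for the coefficients: c = (-4/3). The projection is proj_W(v) = U c.
Check: (v - proj_W(v)) · u_1 = 0  (should be 0).
Result: proj_W(v) = (-4, 4, 0).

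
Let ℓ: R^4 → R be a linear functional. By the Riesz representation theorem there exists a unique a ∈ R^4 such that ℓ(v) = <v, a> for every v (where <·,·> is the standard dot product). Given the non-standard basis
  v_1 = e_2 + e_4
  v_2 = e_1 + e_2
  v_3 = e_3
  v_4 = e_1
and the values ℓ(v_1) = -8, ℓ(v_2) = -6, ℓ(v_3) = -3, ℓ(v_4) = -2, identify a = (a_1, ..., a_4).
a = (-2, -4, -3, -4)

Write a = (a_1, ..., a_4) in the standard basis. For each basis vector v_i, ℓ(v_i) = <v_i, a> is a linear equation in the a_j's. Collect the n equations into a matrix system V a = ℓ, where row i of V is v_i (expressed in the standard basis). Since V is invertible (lower-triangular with 1s on the diagonal, up to permutation), solve by back-substitution:
  V =
[[0, 1, 0, 1],
 [1, 1, 0, 0],
 [0, 0, 1, 0],
 [1, 0, 0, 0]]
  V a = (-8, -6, -3, -2)
Solving gives a = (-2, -4, -3, -4).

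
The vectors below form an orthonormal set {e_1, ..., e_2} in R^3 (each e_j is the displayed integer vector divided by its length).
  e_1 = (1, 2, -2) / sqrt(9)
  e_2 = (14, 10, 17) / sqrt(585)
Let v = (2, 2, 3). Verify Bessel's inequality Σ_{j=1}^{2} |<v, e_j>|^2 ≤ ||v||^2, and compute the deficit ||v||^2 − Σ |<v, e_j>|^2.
Σ |<v, e_j>|^2 = 1089/65; ||v||^2 = 17; deficit = 16/65

Write each e_j = u_j / sqrt(<u_j, u_j>) where u_j is the displayed integer vector. Then <v, e_j> = <v, u_j> / sqrt(<u_j, u_j>), so |<v, e_j>|^2 = <v, u_j>^2 / <u_j, u_j>.
Coefficients: <v, e_1> = 0/sqrt(9), <v, e_2> = 99/sqrt(585).
Square and sum: Σ |<v, e_j>|^2 = 1089/65.
Compute ||v||^2 = v·v = 17.
Deficit = 17 − 1089/65 = 16/65 ≥ 0, confirming Bessel's inequality. (The deficit equals ||v − Σ <v,e_j> e_j||^2, the squared distance from v to span{e_j}.)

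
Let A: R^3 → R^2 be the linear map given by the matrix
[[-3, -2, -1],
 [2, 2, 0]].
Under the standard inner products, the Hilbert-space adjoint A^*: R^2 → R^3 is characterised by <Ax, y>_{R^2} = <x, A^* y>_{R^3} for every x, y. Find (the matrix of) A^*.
A^* = A^T =
[[-3, 2],
 [-2, 2],
 [-1, 0]]

For real matrices with standard dot products, the defining identity <Ax, y> = <x, A^* y> gives (Ax)^T y = x^T (A^*) y, i.e. x^T A^T y = x^T (A^*) y. Since this holds for all x, y, we must have A^* = A^T. Therefore
A^* =
[[-3, 2],
 [-2, 2],
 [-1, 0]].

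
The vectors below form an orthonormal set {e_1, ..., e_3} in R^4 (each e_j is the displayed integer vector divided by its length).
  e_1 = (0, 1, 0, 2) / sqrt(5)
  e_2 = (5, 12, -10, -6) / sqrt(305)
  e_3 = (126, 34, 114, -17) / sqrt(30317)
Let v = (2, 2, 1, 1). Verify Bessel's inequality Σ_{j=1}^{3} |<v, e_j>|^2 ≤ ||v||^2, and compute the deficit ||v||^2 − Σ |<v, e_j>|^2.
Σ |<v, e_j>|^2 = 4969/497; ||v||^2 = 10; deficit = 1/497

Write each e_j = u_j / sqrt(<u_j, u_j>) where u_j is the displayed integer vector. Then <v, e_j> = <v, u_j> / sqrt(<u_j, u_j>), so |<v, e_j>|^2 = <v, u_j>^2 / <u_j, u_j>.
Coefficients: <v, e_1> = 4/sqrt(5), <v, e_2> = 18/sqrt(305), <v, e_3> = 417/sqrt(30317).
Square and sum: Σ |<v, e_j>|^2 = 4969/497.
Compute ||v||^2 = v·v = 10.
Deficit = 10 − 4969/497 = 1/497 ≥ 0, confirming Bessel's inequality. (The deficit equals ||v − Σ <v,e_j> e_j||^2, the squared distance from v to span{e_j}.)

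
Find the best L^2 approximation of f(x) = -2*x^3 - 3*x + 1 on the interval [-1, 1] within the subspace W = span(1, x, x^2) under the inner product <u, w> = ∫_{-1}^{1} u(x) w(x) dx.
g(x) = 1 - 21*x/5

The best approximation g ∈ W is the orthogonal projection of f onto W. Writing g = a_0 + a_1 x + a_2 x^2, the coefficients solve the normal equations G · a = b where
  G_{ij} = <φ_i, φ_j> and b_i = <f, φ_i>, with φ_0 = 1, φ_1 = x, φ_2 = x^2.
G =
  [2, 0, 2/3]
  [0, 2/3, 0]
  [2/3, 0, 2/5],
b = (2, -14/5, 2/3).
Solving gives a_0 = 1, a_1 = -21/5, a_2 = 0, so
  g(x) = 1 - 21*x/5.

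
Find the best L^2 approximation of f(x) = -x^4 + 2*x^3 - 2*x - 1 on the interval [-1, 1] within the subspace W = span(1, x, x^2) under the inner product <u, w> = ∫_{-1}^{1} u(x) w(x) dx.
g(x) = -6*x^2/7 - 4*x/5 - 32/35

The best approximation g ∈ W is the orthogonal projection of f onto W. Writing g = a_0 + a_1 x + a_2 x^2, the coefficients solve the normal equations G · a = b where
  G_{ij} = <φ_i, φ_j> and b_i = <f, φ_i>, with φ_0 = 1, φ_1 = x, φ_2 = x^2.
G =
  [2, 0, 2/3]
  [0, 2/3, 0]
  [2/3, 0, 2/5],
b = (-12/5, -8/15, -20/21).
Solving gives a_0 = -32/35, a_1 = -4/5, a_2 = -6/7, so
  g(x) = -6*x^2/7 - 4*x/5 - 32/35.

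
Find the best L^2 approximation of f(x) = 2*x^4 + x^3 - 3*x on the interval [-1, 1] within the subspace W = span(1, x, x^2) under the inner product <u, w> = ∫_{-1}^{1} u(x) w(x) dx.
g(x) = 12*x^2/7 - 12*x/5 - 6/35

The best approximation g ∈ W is the orthogonal projection of f onto W. Writing g = a_0 + a_1 x + a_2 x^2, the coefficients solve the normal equations G · a = b where
  G_{ij} = <φ_i, φ_j> and b_i = <f, φ_i>, with φ_0 = 1, φ_1 = x, φ_2 = x^2.
G =
  [2, 0, 2/3]
  [0, 2/3, 0]
  [2/3, 0, 2/5],
b = (4/5, -8/5, 4/7).
Solving gives a_0 = -6/35, a_1 = -12/5, a_2 = 12/7, so
  g(x) = 12*x^2/7 - 12*x/5 - 6/35.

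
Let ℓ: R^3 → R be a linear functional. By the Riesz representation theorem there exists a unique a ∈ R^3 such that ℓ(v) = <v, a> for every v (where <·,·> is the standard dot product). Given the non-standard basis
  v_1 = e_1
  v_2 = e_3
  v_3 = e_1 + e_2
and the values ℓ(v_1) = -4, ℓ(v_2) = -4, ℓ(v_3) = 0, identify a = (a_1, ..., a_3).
a = (-4, 4, -4)

Write a = (a_1, ..., a_3) in the standard basis. For each basis vector v_i, ℓ(v_i) = <v_i, a> is a linear equation in the a_j's. Collect the n equations into a matrix system V a = ℓ, where row i of V is v_i (expressed in the standard basis). Since V is invertible (lower-triangular with 1s on the diagonal, up to permutation), solve by back-substitution:
  V =
[[1, 0, 0],
 [0, 0, 1],
 [1, 1, 0]]
  V a = (-4, -4, 0)
Solving gives a = (-4, 4, -4).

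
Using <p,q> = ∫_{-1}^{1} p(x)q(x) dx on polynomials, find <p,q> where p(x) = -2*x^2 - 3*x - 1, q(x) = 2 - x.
<p,q> = -14/3

Expand the product: p(x)·q(x) = 2*x^3 - x^2 - 5*x - 2.
∫_{-1}^{1} of each monomial x^k gives [2/(k+1) if k even, 0 if k odd]. Integrating term-by-term (or equivalently evaluating the antiderivative F(x) = x^4/2 - x^3/3 - 5*x^2/2 - 2*x at the endpoints):
  F(1) − F(−1) = -13/3 − (1/3) = -14/3.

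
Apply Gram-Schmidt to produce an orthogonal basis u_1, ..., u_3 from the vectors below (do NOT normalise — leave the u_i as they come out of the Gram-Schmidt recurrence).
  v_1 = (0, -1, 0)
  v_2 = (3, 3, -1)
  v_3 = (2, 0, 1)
Orthogonal basis:
  u_1 = (0, -1, 0)
  u_2 = (3, 0, -1)
  u_3 = (1/2, 0, 3/2)

Apply the Gram-Schmidt recurrence
  u_1 = v_1
  u_i = v_i − Σ_{j<i} ((v_i · u_j) / (u_j · u_j)) · u_j.

Step by step this gives:
  u_1 = (0, -1, 0)
  u_2 = (3, 0, -1)
  u_3 = (1/2, 0, 3/2)

Orthogonality check:
  u_2 · u_1 = 0 (should be 0)
  u_3 · u_1 = 0 (should be 0)
  u_3 · u_2 = 0 (should be 0)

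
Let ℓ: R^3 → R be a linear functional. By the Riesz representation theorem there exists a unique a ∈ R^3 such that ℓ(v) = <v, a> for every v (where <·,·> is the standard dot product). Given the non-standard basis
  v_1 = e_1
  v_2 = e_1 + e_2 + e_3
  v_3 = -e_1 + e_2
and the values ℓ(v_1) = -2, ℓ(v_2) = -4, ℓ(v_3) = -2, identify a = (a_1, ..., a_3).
a = (-2, -4, 2)

Write a = (a_1, ..., a_3) in the standard basis. For each basis vector v_i, ℓ(v_i) = <v_i, a> is a linear equation in the a_j's. Collect the n equations into a matrix system V a = ℓ, where row i of V is v_i (expressed in the standard basis). Since V is invertible (lower-triangular with 1s on the diagonal, up to permutation), solve by back-substitution:
  V =
[[1, 0, 0],
 [1, 1, 1],
 [-1, 1, 0]]
  V a = (-2, -4, -2)
Solving gives a = (-2, -4, 2).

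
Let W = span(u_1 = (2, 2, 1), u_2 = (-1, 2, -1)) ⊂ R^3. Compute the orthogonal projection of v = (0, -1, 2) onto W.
proj_W(v) = (44/53, -64/53, 40/53)

Set up U = [u_1 | ... | u_2] ∈ R^(3×2). The projector onto W = col(U) is P = U (U^T U)^(-1) U^T.
Compute U^T U =
  [9, 1]
  [1, 6],
and U^T v = (0, -4).
Solve U^T U · c = U^T v for the coefficients: c = (4/53, -36/53). The projection is proj_W(v) = U c.
Check: (v - proj_W(v)) · u_1 = 0  (should be 0).
Check: (v - proj_W(v)) · u_2 = 0  (should be 0).
Result: proj_W(v) = (44/53, -64/53, 40/53).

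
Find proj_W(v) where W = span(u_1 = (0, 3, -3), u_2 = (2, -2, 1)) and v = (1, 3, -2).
proj_W(v) = (2/3, 7/3, -8/3)

Set up U = [u_1 | ... | u_2] ∈ R^(3×2). The projector onto W = col(U) is P = U (U^T U)^(-1) U^T.
Compute U^T U =
  [18, -9]
  [-9, 9],
and U^T v = (15, -6).
Solve U^T U · c = U^T v for the coefficients: c = (1, 1/3). The projection is proj_W(v) = U c.
Check: (v - proj_W(v)) · u_1 = 0  (should be 0).
Check: (v - proj_W(v)) · u_2 = 0  (should be 0).
Result: proj_W(v) = (2/3, 7/3, -8/3).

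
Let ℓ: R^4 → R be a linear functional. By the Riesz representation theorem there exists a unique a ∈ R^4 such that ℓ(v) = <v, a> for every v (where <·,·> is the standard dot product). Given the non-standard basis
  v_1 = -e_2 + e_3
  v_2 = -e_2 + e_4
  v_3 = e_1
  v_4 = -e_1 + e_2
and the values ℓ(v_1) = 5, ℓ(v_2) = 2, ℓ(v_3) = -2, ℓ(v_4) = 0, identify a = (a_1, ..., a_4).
a = (-2, -2, 3, 0)

Write a = (a_1, ..., a_4) in the standard basis. For each basis vector v_i, ℓ(v_i) = <v_i, a> is a linear equation in the a_j's. Collect the n equations into a matrix system V a = ℓ, where row i of V is v_i (expressed in the standard basis). Since V is invertible (lower-triangular with 1s on the diagonal, up to permutation), solve by back-substitution:
  V =
[[0, -1, 1, 0],
 [0, -1, 0, 1],
 [1, 0, 0, 0],
 [-1, 1, 0, 0]]
  V a = (5, 2, -2, 0)
Solving gives a = (-2, -2, 3, 0).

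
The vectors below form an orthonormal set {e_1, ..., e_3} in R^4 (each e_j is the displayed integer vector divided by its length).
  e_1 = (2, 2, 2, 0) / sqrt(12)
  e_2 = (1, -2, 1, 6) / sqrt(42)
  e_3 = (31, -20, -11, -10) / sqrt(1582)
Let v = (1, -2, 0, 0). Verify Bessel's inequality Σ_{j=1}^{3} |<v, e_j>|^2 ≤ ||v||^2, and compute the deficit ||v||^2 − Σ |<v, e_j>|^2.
Σ |<v, e_j>|^2 = 465/113; ||v||^2 = 5; deficit = 100/113

Write each e_j = u_j / sqrt(<u_j, u_j>) where u_j is the displayed integer vector. Then <v, e_j> = <v, u_j> / sqrt(<u_j, u_j>), so |<v, e_j>|^2 = <v, u_j>^2 / <u_j, u_j>.
Coefficients: <v, e_1> = -2/sqrt(12), <v, e_2> = 5/sqrt(42), <v, e_3> = 71/sqrt(1582).
Square and sum: Σ |<v, e_j>|^2 = 465/113.
Compute ||v||^2 = v·v = 5.
Deficit = 5 − 465/113 = 100/113 ≥ 0, confirming Bessel's inequality. (The deficit equals ||v − Σ <v,e_j> e_j||^2, the squared distance from v to span{e_j}.)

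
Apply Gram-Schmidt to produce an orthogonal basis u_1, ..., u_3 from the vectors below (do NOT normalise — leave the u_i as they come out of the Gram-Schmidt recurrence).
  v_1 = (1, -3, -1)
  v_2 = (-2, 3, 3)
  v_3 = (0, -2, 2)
Orthogonal basis:
  u_1 = (1, -3, -1)
  u_2 = (-8/11, -9/11, 19/11)
  u_3 = (12/23, 2/23, 6/23)

Apply the Gram-Schmidt recurrence
  u_1 = v_1
  u_i = v_i − Σ_{j<i} ((v_i · u_j) / (u_j · u_j)) · u_j.

Step by step this gives:
  u_1 = (1, -3, -1)
  u_2 = (-8/11, -9/11, 19/11)
  u_3 = (12/23, 2/23, 6/23)

Orthogonality check:
  u_2 · u_1 = 0 (should be 0)
  u_3 · u_1 = 0 (should be 0)
  u_3 · u_2 = 0 (should be 0)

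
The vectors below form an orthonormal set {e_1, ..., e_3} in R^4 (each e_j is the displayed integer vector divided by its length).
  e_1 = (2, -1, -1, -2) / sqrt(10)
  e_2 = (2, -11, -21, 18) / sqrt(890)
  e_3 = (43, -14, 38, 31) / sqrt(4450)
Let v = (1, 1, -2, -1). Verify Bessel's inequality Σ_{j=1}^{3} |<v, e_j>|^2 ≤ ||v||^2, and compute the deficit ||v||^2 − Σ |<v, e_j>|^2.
Σ |<v, e_j>|^2 = 103/25; ||v||^2 = 7; deficit = 72/25

Write each e_j = u_j / sqrt(<u_j, u_j>) where u_j is the displayed integer vector. Then <v, e_j> = <v, u_j> / sqrt(<u_j, u_j>), so |<v, e_j>|^2 = <v, u_j>^2 / <u_j, u_j>.
Coefficients: <v, e_1> = 5/sqrt(10), <v, e_2> = 15/sqrt(890), <v, e_3> = -78/sqrt(4450).
Square and sum: Σ |<v, e_j>|^2 = 103/25.
Compute ||v||^2 = v·v = 7.
Deficit = 7 − 103/25 = 72/25 ≥ 0, confirming Bessel's inequality. (The deficit equals ||v − Σ <v,e_j> e_j||^2, the squared distance from v to span{e_j}.)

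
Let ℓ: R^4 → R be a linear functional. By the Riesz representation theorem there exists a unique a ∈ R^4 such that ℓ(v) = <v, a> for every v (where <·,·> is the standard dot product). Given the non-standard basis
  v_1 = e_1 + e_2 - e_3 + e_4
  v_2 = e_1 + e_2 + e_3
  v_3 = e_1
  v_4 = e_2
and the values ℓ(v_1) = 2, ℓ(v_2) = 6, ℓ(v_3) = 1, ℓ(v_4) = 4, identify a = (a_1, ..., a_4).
a = (1, 4, 1, -2)

Write a = (a_1, ..., a_4) in the standard basis. For each basis vector v_i, ℓ(v_i) = <v_i, a> is a linear equation in the a_j's. Collect the n equations into a matrix system V a = ℓ, where row i of V is v_i (expressed in the standard basis). Since V is invertible (lower-triangular with 1s on the diagonal, up to permutation), solve by back-substitution:
  V =
[[1, 1, -1, 1],
 [1, 1, 1, 0],
 [1, 0, 0, 0],
 [0, 1, 0, 0]]
  V a = (2, 6, 1, 4)
Solving gives a = (1, 4, 1, -2).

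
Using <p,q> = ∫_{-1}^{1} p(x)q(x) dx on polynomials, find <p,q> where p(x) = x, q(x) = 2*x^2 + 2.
<p,q> = 0

Expand the product: p(x)·q(x) = 2*x^3 + 2*x.
∫_{-1}^{1} of each monomial x^k gives [2/(k+1) if k even, 0 if k odd]. Integrating term-by-term (or equivalently evaluating the antiderivative F(x) = x^4/2 + x^2 at the endpoints):
  F(1) − F(−1) = 3/2 − (3/2) = 0.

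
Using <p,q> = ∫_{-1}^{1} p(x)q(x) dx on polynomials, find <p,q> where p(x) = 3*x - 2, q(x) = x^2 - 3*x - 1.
<p,q> = -10/3

Expand the product: p(x)·q(x) = 3*x^3 - 11*x^2 + 3*x + 2.
∫_{-1}^{1} of each monomial x^k gives [2/(k+1) if k even, 0 if k odd]. Integrating term-by-term (or equivalently evaluating the antiderivative F(x) = 3*x^4/4 - 11*x^3/3 + 3*x^2/2 + 2*x at the endpoints):
  F(1) − F(−1) = 7/12 − (47/12) = -10/3.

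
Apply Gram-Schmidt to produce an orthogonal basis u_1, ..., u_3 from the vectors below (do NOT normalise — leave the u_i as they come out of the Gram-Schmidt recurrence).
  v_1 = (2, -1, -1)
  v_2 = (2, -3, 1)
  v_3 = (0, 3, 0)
Orthogonal basis:
  u_1 = (2, -1, -1)
  u_2 = (0, -2, 2)
  u_3 = (1, 1, 1)

Apply the Gram-Schmidt recurrence
  u_1 = v_1
  u_i = v_i − Σ_{j<i} ((v_i · u_j) / (u_j · u_j)) · u_j.

Step by step this gives:
  u_1 = (2, -1, -1)
  u_2 = (0, -2, 2)
  u_3 = (1, 1, 1)

Orthogonality check:
  u_2 · u_1 = 0 (should be 0)
  u_3 · u_1 = 0 (should be 0)
  u_3 · u_2 = 0 (should be 0)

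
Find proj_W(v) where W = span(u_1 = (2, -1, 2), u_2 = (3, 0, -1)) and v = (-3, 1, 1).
proj_W(v) = (-115/37, 5/37, 25/37)

Set up U = [u_1 | ... | u_2] ∈ R^(3×2). The projector onto W = col(U) is P = U (U^T U)^(-1) U^T.
Compute U^T U =
  [9, 4]
  [4, 10],
and U^T v = (-5, -10).
Solve U^T U · c = U^T v for the coefficients: c = (-5/37, -35/37). The projection is proj_W(v) = U c.
Check: (v - proj_W(v)) · u_1 = 0  (should be 0).
Check: (v - proj_W(v)) · u_2 = 0  (should be 0).
Result: proj_W(v) = (-115/37, 5/37, 25/37).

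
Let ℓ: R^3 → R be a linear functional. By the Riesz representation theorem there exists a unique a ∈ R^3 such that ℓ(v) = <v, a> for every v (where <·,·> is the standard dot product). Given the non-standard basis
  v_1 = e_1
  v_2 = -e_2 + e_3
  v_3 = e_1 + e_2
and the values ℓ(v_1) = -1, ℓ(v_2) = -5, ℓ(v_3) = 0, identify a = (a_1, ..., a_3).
a = (-1, 1, -4)

Write a = (a_1, ..., a_3) in the standard basis. For each basis vector v_i, ℓ(v_i) = <v_i, a> is a linear equation in the a_j's. Collect the n equations into a matrix system V a = ℓ, where row i of V is v_i (expressed in the standard basis). Since V is invertible (lower-triangular with 1s on the diagonal, up to permutation), solve by back-substitution:
  V =
[[1, 0, 0],
 [0, -1, 1],
 [1, 1, 0]]
  V a = (-1, -5, 0)
Solving gives a = (-1, 1, -4).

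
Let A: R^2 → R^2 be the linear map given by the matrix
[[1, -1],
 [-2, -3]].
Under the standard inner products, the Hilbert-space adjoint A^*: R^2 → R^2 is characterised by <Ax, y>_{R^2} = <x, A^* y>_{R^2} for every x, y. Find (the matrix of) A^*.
A^* = A^T =
[[1, -2],
 [-1, -3]]

For real matrices with standard dot products, the defining identity <Ax, y> = <x, A^* y> gives (Ax)^T y = x^T (A^*) y, i.e. x^T A^T y = x^T (A^*) y. Since this holds for all x, y, we must have A^* = A^T. Therefore
A^* =
[[1, -2],
 [-1, -3]].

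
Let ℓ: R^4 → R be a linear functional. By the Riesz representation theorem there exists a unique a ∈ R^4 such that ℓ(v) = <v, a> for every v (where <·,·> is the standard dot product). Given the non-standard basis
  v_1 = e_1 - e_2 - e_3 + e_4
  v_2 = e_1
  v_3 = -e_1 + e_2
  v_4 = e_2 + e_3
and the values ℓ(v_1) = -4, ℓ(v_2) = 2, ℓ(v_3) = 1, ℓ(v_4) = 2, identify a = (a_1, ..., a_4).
a = (2, 3, -1, -4)

Write a = (a_1, ..., a_4) in the standard basis. For each basis vector v_i, ℓ(v_i) = <v_i, a> is a linear equation in the a_j's. Collect the n equations into a matrix system V a = ℓ, where row i of V is v_i (expressed in the standard basis). Since V is invertible (lower-triangular with 1s on the diagonal, up to permutation), solve by back-substitution:
  V =
[[1, -1, -1, 1],
 [1, 0, 0, 0],
 [-1, 1, 0, 0],
 [0, 1, 1, 0]]
  V a = (-4, 2, 1, 2)
Solving gives a = (2, 3, -1, -4).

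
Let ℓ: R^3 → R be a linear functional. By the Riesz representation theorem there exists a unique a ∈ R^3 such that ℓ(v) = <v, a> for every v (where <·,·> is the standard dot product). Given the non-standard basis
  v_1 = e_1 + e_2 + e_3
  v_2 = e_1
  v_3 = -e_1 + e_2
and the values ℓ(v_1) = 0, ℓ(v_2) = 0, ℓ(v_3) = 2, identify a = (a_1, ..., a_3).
a = (0, 2, -2)

Write a = (a_1, ..., a_3) in the standard basis. For each basis vector v_i, ℓ(v_i) = <v_i, a> is a linear equation in the a_j's. Collect the n equations into a matrix system V a = ℓ, where row i of V is v_i (expressed in the standard basis). Since V is invertible (lower-triangular with 1s on the diagonal, up to permutation), solve by back-substitution:
  V =
[[1, 1, 1],
 [1, 0, 0],
 [-1, 1, 0]]
  V a = (0, 0, 2)
Solving gives a = (0, 2, -2).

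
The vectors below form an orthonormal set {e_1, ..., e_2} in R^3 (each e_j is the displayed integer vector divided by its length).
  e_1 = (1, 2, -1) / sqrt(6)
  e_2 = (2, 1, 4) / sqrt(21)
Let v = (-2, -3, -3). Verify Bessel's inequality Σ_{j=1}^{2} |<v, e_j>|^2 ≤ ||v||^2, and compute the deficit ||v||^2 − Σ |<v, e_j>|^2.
Σ |<v, e_j>|^2 = 299/14; ||v||^2 = 22; deficit = 9/14

Write each e_j = u_j / sqrt(<u_j, u_j>) where u_j is the displayed integer vector. Then <v, e_j> = <v, u_j> / sqrt(<u_j, u_j>), so |<v, e_j>|^2 = <v, u_j>^2 / <u_j, u_j>.
Coefficients: <v, e_1> = -5/sqrt(6), <v, e_2> = -19/sqrt(21).
Square and sum: Σ |<v, e_j>|^2 = 299/14.
Compute ||v||^2 = v·v = 22.
Deficit = 22 − 299/14 = 9/14 ≥ 0, confirming Bessel's inequality. (The deficit equals ||v − Σ <v,e_j> e_j||^2, the squared distance from v to span{e_j}.)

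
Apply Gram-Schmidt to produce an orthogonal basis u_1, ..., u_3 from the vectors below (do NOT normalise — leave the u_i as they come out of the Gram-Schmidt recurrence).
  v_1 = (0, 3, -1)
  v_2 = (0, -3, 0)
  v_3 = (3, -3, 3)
Orthogonal basis:
  u_1 = (0, 3, -1)
  u_2 = (0, -3/10, -9/10)
  u_3 = (3, 0, 0)

Apply the Gram-Schmidt recurrence
  u_1 = v_1
  u_i = v_i − Σ_{j<i} ((v_i · u_j) / (u_j · u_j)) · u_j.

Step by step this gives:
  u_1 = (0, 3, -1)
  u_2 = (0, -3/10, -9/10)
  u_3 = (3, 0, 0)

Orthogonality check:
  u_2 · u_1 = 0 (should be 0)
  u_3 · u_1 = 0 (should be 0)
  u_3 · u_2 = 0 (should be 0)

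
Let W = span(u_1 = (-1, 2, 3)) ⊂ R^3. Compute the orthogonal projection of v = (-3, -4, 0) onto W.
proj_W(v) = (5/14, -5/7, -15/14)

Set up U = [u_1 | ... | u_1] ∈ R^(3×1). The projector onto W = col(U) is P = U (U^T U)^(-1) U^T.
Compute U^T U =
  [14],
and U^T v = (-5).
Solve U^T U · c = U^T v for the coefficients: c = (-5/14). The projection is proj_W(v) = U c.
Check: (v - proj_W(v)) · u_1 = 0  (should be 0).
Result: proj_W(v) = (5/14, -5/7, -15/14).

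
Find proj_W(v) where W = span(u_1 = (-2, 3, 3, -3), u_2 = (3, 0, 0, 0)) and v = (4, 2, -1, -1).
proj_W(v) = (4, 2/3, 2/3, -2/3)

Set up U = [u_1 | ... | u_2] ∈ R^(4×2). The projector onto W = col(U) is P = U (U^T U)^(-1) U^T.
Compute U^T U =
  [31, -6]
  [-6, 9],
and U^T v = (-2, 12).
Solve U^T U · c = U^T v for the coefficients: c = (2/9, 40/27). The projection is proj_W(v) = U c.
Check: (v - proj_W(v)) · u_1 = 0  (should be 0).
Check: (v - proj_W(v)) · u_2 = 0  (should be 0).
Result: proj_W(v) = (4, 2/3, 2/3, -2/3).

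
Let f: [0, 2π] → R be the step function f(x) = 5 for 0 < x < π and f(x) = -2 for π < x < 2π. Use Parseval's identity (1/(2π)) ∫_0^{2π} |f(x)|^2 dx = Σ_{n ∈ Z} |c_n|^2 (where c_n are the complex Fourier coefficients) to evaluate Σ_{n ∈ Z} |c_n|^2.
Σ |c_n|^2 = 29/2

Parseval equates the L^2 energy of f (normalised by 1/(2π)) with the ℓ^2 sum of its Fourier coefficients: (1/(2π)) ∫_0^{2π} |f|^2 = Σ |c_n|^2.
Compute the left side: (1/(2π)) [∫_0^π 5^2 dx + ∫_π^{2π} (-2)^2 dx] = (1/(2π)) · (25π + 4π) = (25 + 4)/2 = 29/2.
So Σ_{n ∈ Z} |c_n|^2 = 29/2.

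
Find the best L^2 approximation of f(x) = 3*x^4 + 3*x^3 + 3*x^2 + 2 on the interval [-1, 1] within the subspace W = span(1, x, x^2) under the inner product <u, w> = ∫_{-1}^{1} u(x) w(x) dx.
g(x) = 39*x^2/7 + 9*x/5 + 61/35

The best approximation g ∈ W is the orthogonal projection of f onto W. Writing g = a_0 + a_1 x + a_2 x^2, the coefficients solve the normal equations G · a = b where
  G_{ij} = <φ_i, φ_j> and b_i = <f, φ_i>, with φ_0 = 1, φ_1 = x, φ_2 = x^2.
G =
  [2, 0, 2/3]
  [0, 2/3, 0]
  [2/3, 0, 2/5],
b = (36/5, 6/5, 356/105).
Solving gives a_0 = 61/35, a_1 = 9/5, a_2 = 39/7, so
  g(x) = 39*x^2/7 + 9*x/5 + 61/35.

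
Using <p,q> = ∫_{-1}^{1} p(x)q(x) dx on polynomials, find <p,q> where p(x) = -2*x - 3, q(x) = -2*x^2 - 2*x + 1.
<p,q> = 2/3

Expand the product: p(x)·q(x) = 4*x^3 + 10*x^2 + 4*x - 3.
∫_{-1}^{1} of each monomial x^k gives [2/(k+1) if k even, 0 if k odd]. Integrating term-by-term (or equivalently evaluating the antiderivative F(x) = x^4 + 10*x^3/3 + 2*x^2 - 3*x at the endpoints):
  F(1) − F(−1) = 10/3 − (8/3) = 2/3.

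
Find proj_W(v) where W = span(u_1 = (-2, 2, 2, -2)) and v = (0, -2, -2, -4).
proj_W(v) = (0, 0, 0, 0)

Set up U = [u_1 | ... | u_1] ∈ R^(4×1). The projector onto W = col(U) is P = U (U^T U)^(-1) U^T.
Compute U^T U =
  [16],
and U^T v = (0).
Solve U^T U · c = U^T v for the coefficients: c = (0). The projection is proj_W(v) = U c.
Check: (v - proj_W(v)) · u_1 = 0  (should be 0).
Result: proj_W(v) = (0, 0, 0, 0).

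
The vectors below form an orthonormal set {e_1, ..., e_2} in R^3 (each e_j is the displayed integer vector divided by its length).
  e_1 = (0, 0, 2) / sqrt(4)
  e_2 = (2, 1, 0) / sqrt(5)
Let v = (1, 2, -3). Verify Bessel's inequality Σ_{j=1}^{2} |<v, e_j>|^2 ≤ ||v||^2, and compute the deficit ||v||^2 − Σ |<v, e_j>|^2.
Σ |<v, e_j>|^2 = 61/5; ||v||^2 = 14; deficit = 9/5

Write each e_j = u_j / sqrt(<u_j, u_j>) where u_j is the displayed integer vector. Then <v, e_j> = <v, u_j> / sqrt(<u_j, u_j>), so |<v, e_j>|^2 = <v, u_j>^2 / <u_j, u_j>.
Coefficients: <v, e_1> = -6/sqrt(4), <v, e_2> = 4/sqrt(5).
Square and sum: Σ |<v, e_j>|^2 = 61/5.
Compute ||v||^2 = v·v = 14.
Deficit = 14 − 61/5 = 9/5 ≥ 0, confirming Bessel's inequality. (The deficit equals ||v − Σ <v,e_j> e_j||^2, the squared distance from v to span{e_j}.)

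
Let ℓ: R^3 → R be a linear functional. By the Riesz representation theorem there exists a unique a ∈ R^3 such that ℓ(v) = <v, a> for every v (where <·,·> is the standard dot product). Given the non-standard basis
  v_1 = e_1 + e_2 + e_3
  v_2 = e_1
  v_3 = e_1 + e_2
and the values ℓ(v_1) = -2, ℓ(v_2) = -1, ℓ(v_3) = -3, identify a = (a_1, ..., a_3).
a = (-1, -2, 1)

Write a = (a_1, ..., a_3) in the standard basis. For each basis vector v_i, ℓ(v_i) = <v_i, a> is a linear equation in the a_j's. Collect the n equations into a matrix system V a = ℓ, where row i of V is v_i (expressed in the standard basis). Since V is invertible (lower-triangular with 1s on the diagonal, up to permutation), solve by back-substitution:
  V =
[[1, 1, 1],
 [1, 0, 0],
 [1, 1, 0]]
  V a = (-2, -1, -3)
Solving gives a = (-1, -2, 1).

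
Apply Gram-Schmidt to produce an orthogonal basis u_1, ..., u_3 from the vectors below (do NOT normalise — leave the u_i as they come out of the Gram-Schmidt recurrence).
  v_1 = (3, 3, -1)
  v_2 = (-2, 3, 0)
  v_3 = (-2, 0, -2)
Orthogonal basis:
  u_1 = (3, 3, -1)
  u_2 = (-47/19, 48/19, 3/19)
  u_3 = (-54/119, -36/119, -270/119)

Apply the Gram-Schmidt recurrence
  u_1 = v_1
  u_i = v_i − Σ_{j<i} ((v_i · u_j) / (u_j · u_j)) · u_j.

Step by step this gives:
  u_1 = (3, 3, -1)
  u_2 = (-47/19, 48/19, 3/19)
  u_3 = (-54/119, -36/119, -270/119)

Orthogonality check:
  u_2 · u_1 = 0 (should be 0)
  u_3 · u_1 = 0 (should be 0)
  u_3 · u_2 = 0 (should be 0)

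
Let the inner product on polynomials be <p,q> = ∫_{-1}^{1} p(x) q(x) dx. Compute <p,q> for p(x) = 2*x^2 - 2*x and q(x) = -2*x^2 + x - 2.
<p,q> = -28/5

Expand the product: p(x)·q(x) = -4*x^4 + 6*x^3 - 6*x^2 + 4*x.
∫_{-1}^{1} of each monomial x^k gives [2/(k+1) if k even, 0 if k odd]. Integrating term-by-term (or equivalently evaluating the antiderivative F(x) = -4*x^5/5 + 3*x^4/2 - 2*x^3 + 2*x^2 at the endpoints):
  F(1) − F(−1) = 7/10 − (63/10) = -28/5.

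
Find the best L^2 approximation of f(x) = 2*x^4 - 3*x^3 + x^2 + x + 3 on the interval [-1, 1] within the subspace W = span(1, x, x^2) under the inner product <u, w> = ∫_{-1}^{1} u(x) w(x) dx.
g(x) = 19*x^2/7 - 4*x/5 + 99/35

The best approximation g ∈ W is the orthogonal projection of f onto W. Writing g = a_0 + a_1 x + a_2 x^2, the coefficients solve the normal equations G · a = b where
  G_{ij} = <φ_i, φ_j> and b_i = <f, φ_i>, with φ_0 = 1, φ_1 = x, φ_2 = x^2.
G =
  [2, 0, 2/3]
  [0, 2/3, 0]
  [2/3, 0, 2/5],
b = (112/15, -8/15, 104/35).
Solving gives a_0 = 99/35, a_1 = -4/5, a_2 = 19/7, so
  g(x) = 19*x^2/7 - 4*x/5 + 99/35.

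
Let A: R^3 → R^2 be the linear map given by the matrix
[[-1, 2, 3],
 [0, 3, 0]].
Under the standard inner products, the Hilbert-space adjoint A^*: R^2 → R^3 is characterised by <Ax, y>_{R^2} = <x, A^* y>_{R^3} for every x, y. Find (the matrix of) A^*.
A^* = A^T =
[[-1, 0],
 [2, 3],
 [3, 0]]

For real matrices with standard dot products, the defining identity <Ax, y> = <x, A^* y> gives (Ax)^T y = x^T (A^*) y, i.e. x^T A^T y = x^T (A^*) y. Since this holds for all x, y, we must have A^* = A^T. Therefore
A^* =
[[-1, 0],
 [2, 3],
 [3, 0]].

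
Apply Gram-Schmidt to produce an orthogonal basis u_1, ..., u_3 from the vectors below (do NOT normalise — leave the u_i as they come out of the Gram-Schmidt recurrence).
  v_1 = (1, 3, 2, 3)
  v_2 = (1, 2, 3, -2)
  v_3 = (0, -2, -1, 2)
Orthogonal basis:
  u_1 = (1, 3, 2, 3)
  u_2 = (16/23, 25/23, 55/23, -67/23)
  u_3 = (198/365, -75/73, 54/73, 129/365)

Apply the Gram-Schmidt recurrence
  u_1 = v_1
  u_i = v_i − Σ_{j<i} ((v_i · u_j) / (u_j · u_j)) · u_j.

Step by step this gives:
  u_1 = (1, 3, 2, 3)
  u_2 = (16/23, 25/23, 55/23, -67/23)
  u_3 = (198/365, -75/73, 54/73, 129/365)

Orthogonality check:
  u_2 · u_1 = 0 (should be 0)
  u_3 · u_1 = 0 (should be 0)
  u_3 · u_2 = 0 (should be 0)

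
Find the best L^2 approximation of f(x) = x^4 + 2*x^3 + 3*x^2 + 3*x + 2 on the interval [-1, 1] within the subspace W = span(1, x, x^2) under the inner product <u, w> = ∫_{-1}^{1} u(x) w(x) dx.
g(x) = 27*x^2/7 + 21*x/5 + 67/35

The best approximation g ∈ W is the orthogonal projection of f onto W. Writing g = a_0 + a_1 x + a_2 x^2, the coefficients solve the normal equations G · a = b where
  G_{ij} = <φ_i, φ_j> and b_i = <f, φ_i>, with φ_0 = 1, φ_1 = x, φ_2 = x^2.
G =
  [2, 0, 2/3]
  [0, 2/3, 0]
  [2/3, 0, 2/5],
b = (32/5, 14/5, 296/105).
Solving gives a_0 = 67/35, a_1 = 21/5, a_2 = 27/7, so
  g(x) = 27*x^2/7 + 21*x/5 + 67/35.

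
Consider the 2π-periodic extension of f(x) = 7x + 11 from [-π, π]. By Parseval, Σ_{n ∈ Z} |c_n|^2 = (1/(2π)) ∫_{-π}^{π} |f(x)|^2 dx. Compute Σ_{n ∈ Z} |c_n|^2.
Σ |c_n|^2 = 49π^2/3 + 121

Expand and integrate term by term over [-π, π]:
  ∫ (7x)^2 dx = 49·(2π^3/3); ∫ 2·7·(11)·x dx = 0 (odd integrand); ∫ 11^2 dx = 121·2π.
So (1/(2π)) ∫_{-π}^{π} (7x + 11)^2 dx = 49π^2/3 + 121 = 49π^2/3 + 121.
Parseval ⇒ Σ |c_n|^2 = 49π^2/3 + 121.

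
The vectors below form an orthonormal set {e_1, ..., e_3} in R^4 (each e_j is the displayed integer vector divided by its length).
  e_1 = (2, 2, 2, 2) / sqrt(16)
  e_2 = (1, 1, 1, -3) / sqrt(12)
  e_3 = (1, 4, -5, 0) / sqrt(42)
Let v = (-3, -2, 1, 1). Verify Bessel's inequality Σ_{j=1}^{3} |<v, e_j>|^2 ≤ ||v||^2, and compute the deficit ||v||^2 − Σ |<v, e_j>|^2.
Σ |<v, e_j>|^2 = 87/7; ||v||^2 = 15; deficit = 18/7

Write each e_j = u_j / sqrt(<u_j, u_j>) where u_j is the displayed integer vector. Then <v, e_j> = <v, u_j> / sqrt(<u_j, u_j>), so |<v, e_j>|^2 = <v, u_j>^2 / <u_j, u_j>.
Coefficients: <v, e_1> = -6/sqrt(16), <v, e_2> = -7/sqrt(12), <v, e_3> = -16/sqrt(42).
Square and sum: Σ |<v, e_j>|^2 = 87/7.
Compute ||v||^2 = v·v = 15.
Deficit = 15 − 87/7 = 18/7 ≥ 0, confirming Bessel's inequality. (The deficit equals ||v − Σ <v,e_j> e_j||^2, the squared distance from v to span{e_j}.)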